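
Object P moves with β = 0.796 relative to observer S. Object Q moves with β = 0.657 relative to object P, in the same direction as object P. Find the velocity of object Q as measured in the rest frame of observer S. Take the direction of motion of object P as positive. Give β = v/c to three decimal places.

With v = 0.796 and u' = 0.657 (in units of c),
u = (u' + v)/(1 + u'v/c²):
u = (0.657 + 0.796) / (1 + 0.657·0.796) = 1.4530/1.5230 = 0.9541

β = 0.954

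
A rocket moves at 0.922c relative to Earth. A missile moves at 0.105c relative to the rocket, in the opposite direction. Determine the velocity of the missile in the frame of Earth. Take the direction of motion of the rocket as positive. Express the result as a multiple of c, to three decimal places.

+0.905c

With v = 0.922 and u' = -0.105 (in units of c),
u = (u' + v)/(1 + u'v/c²):
u = (-0.105 + 0.922) / (1 + (-0.105)·0.922) = 0.8170/0.9032 = 0.9046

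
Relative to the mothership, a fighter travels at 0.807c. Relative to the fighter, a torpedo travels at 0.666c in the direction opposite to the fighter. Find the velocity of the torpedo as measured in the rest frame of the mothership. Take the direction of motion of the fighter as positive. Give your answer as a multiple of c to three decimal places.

+0.305c

With v = 0.807 and u' = -0.666 (in units of c),
u = (u' + v)/(1 + u'v/c²):
u = (-0.666 + 0.807) / (1 + (-0.666)·0.807) = 0.1410/0.4625 = 0.3048
(Galilean addition would give +0.141c.)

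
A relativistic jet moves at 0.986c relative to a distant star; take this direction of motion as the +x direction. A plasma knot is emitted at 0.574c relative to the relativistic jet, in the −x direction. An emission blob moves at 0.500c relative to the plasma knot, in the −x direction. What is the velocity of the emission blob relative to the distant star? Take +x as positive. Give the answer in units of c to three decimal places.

+0.855c

Apply u = (u' + v)/(1 + u'v/c²) successively, working outward toward the distant star.
Start: velocity of the relativistic jet relative to the distant star = 0.9860c.
Compose with the plasma knot (u' = -0.574 in the relativistic jet frame): u_1 = (-0.574 + 0.986) / (1 + (-0.574)·0.986) = 0.4120/0.4340 = 0.9492.
Compose with the emission blob (u' = -0.500 in the plasma knot frame): u_2 = (-0.500 + 0.949) / (1 + (-0.500)·0.949) = 0.4492/0.5254 = 0.8550.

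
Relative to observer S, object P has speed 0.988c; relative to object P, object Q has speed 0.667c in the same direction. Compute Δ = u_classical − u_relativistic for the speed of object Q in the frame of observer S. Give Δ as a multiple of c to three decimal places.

Galilean: u_cl = 0.667 + 0.988 = 1.6550.
Relativistic: u_rel = (0.667 + 0.988) / (1 + 0.667·0.988) = 1.6550/1.6590 = 0.9976.
Δ = 1.6550 − 0.9976 = 0.6574.
(The classical prediction exceeds c; the relativistic result does not.)

Δ = 0.657c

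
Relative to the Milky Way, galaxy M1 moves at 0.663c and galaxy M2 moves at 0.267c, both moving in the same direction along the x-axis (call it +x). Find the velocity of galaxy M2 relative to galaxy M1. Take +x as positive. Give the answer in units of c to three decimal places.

-0.481c

β_A = 0.663, β_B = 0.267.
Transform to A's frame with the inverse velocity-addition law: u' = (u − v)/(1 − uv/c²), taking u = β_B and v = β_A.
u' = (0.267 − 0.663) / (1 − (0.663)(0.267)) = -0.3960/0.8230 = -0.4812.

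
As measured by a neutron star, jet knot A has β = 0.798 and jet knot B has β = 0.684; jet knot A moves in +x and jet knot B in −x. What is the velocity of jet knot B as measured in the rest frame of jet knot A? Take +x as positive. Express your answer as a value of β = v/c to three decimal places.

β_A = 0.798, β_B = -0.684.
Transform to A's frame with the inverse velocity-addition law: u' = (u − v)/(1 − uv/c²), taking u = β_B and v = β_A.
u' = (-0.684 − 0.798) / (1 − (0.798)(-0.684)) = -1.4820/1.5458 = -0.9587.

β = -0.959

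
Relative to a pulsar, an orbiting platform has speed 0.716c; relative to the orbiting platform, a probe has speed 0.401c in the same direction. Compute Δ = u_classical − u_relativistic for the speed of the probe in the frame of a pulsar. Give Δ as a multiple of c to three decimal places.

Galilean: u_cl = 0.401 + 0.716 = 1.1170.
Relativistic: u_rel = (0.401 + 0.716) / (1 + 0.401·0.716) = 1.1170/1.2871 = 0.8678.
Δ = 1.1170 − 0.8678 = 0.2492.
(The classical prediction exceeds c; the relativistic result does not.)

Δ = 0.249c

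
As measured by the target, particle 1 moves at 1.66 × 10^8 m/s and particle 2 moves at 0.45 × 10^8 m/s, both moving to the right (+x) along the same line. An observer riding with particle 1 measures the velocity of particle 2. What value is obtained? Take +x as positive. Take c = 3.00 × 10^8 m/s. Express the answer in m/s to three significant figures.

-1.32 × 10^8 m/s

β_A = 0.553, β_B = 0.150 (dividing each by c = 3.00 × 10^8 m/s).
Transform to A's frame with the inverse velocity-addition law: u' = (u − v)/(1 − uv/c²), taking u = β_B and v = β_A.
u' = (0.150 − 0.553) / (1 − (0.553)(0.150)) = -0.4033/0.9170 = -0.4398.
u' = -0.4398 × 3.00 × 10^8 m/s.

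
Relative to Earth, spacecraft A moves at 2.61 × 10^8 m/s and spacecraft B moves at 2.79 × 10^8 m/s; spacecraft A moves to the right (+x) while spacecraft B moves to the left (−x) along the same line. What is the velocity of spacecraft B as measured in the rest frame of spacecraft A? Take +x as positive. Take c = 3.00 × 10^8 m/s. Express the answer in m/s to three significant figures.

β_A = 0.870, β_B = -0.930 (dividing each by c = 3.00 × 10^8 m/s).
Transform to A's frame with the inverse velocity-addition law: u' = (u − v)/(1 − uv/c²), taking u = β_B and v = β_A.
u' = (-0.930 − 0.870) / (1 − (0.870)(-0.930)) = -1.8000/1.8091 = -0.9950.
u' = -0.9950 × 3.00 × 10^8 m/s.

-2.98 × 10^8 m/s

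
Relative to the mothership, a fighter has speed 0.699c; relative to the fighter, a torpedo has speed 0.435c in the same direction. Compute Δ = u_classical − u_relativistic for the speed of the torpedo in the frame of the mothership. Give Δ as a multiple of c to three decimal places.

Galilean: u_cl = 0.435 + 0.699 = 1.1340.
Relativistic: u_rel = (0.435 + 0.699) / (1 + 0.435·0.699) = 1.1340/1.3041 = 0.8696.
Δ = 1.1340 − 0.8696 = 0.2644.
(The classical prediction exceeds c; the relativistic result does not.)

Δ = 0.264c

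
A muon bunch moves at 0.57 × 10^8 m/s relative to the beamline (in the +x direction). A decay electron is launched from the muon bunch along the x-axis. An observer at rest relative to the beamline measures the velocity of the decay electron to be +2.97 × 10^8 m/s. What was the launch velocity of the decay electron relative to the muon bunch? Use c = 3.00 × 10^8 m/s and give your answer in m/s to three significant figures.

+2.96 × 10^8 m/s

v = 0.190c, u = 0.990c.
Invert the composition law: u' = (u − v)/(1 − uv/c²).
u' = (0.990 − 0.190) / (1 − (0.990)(0.190)) = 0.8000/0.8119 = 0.9853.
u' = 0.9853 × 3.00 × 10^8 m/s.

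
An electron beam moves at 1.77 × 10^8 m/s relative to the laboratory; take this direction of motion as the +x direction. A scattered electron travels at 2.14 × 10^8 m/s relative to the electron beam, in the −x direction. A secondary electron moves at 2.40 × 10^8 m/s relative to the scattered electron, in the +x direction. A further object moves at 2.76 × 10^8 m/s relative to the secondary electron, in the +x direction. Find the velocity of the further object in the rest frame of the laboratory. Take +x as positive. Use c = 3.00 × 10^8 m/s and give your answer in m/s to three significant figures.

Apply u = (u' + v)/(1 + u'v/c²) successively, working outward toward the laboratory.
(Dividing each given speed by c = 3.00 × 10^8 m/s to work in units of c.)
Start: velocity of the electron beam relative to the laboratory = 0.5900c.
Compose with the scattered electron (u' = -0.713 in the electron beam frame): u_1 = (-0.713 + 0.590) / (1 + (-0.713)·0.590) = -0.1233/0.5791 = -0.2130.
Compose with the secondary electron (u' = 0.800 in the scattered electron frame): u_2 = (0.800 + (-0.213)) / (1 + 0.800·(-0.213)) = 0.5870/0.8296 = 0.7076.
Compose with the further object (u' = 0.920 in the secondary electron frame): u_3 = (0.920 + 0.708) / (1 + 0.920·0.708) = 1.6276/1.6510 = 0.9858.
So u = 0.9858 × 3.00 × 10^8 m/s.

+2.96 × 10^8 m/s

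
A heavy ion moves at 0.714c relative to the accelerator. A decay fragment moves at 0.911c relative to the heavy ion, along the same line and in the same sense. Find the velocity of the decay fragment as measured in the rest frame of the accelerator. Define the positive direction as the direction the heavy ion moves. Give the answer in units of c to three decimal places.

0.985c

With v = 0.714 and u' = 0.911 (in units of c),
u = (u' + v)/(1 + u'v/c²):
u = (0.911 + 0.714) / (1 + 0.911·0.714) = 1.6250/1.6505 = 0.9846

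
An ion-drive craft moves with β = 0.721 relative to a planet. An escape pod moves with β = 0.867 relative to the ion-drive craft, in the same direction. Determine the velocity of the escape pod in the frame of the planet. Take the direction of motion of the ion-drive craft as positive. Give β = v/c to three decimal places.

With v = 0.721 and u' = 0.867 (in units of c),
u = (u' + v)/(1 + u'v/c²):
u = (0.867 + 0.721) / (1 + 0.867·0.721) = 1.5880/1.6251 = 0.9772

β = 0.977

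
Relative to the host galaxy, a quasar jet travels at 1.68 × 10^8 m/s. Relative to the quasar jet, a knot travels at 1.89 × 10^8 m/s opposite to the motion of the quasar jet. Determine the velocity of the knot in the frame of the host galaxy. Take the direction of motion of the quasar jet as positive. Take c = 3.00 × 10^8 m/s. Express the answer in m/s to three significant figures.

In units of c (dividing by 3.00 × 10^8 m/s): v = 0.560, u' = -0.630.
u = (u' + v)/(1 + u'v/c²):
u = (-0.630 + 0.560) / (1 + (-0.630)·0.560) = -0.0700/0.6472 = -0.1082
Converting back: u = -0.1082 × 3.00 × 10^8 m/s.

-3.24 × 10^7 m/s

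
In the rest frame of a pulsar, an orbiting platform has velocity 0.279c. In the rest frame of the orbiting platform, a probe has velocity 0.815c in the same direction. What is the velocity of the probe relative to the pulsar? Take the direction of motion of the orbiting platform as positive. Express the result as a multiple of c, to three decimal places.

0.891c

With v = 0.279 and u' = 0.815 (in units of c),
u = (u' + v)/(1 + u'v/c²):
u = (0.815 + 0.279) / (1 + 0.815·0.279) = 1.0940/1.2274 = 0.8913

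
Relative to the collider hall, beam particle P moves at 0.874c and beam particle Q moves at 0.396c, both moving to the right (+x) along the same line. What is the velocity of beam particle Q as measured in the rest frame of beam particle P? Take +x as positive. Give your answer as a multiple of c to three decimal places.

-0.731c

β_A = 0.874, β_B = 0.396.
Transform to A's frame with the inverse velocity-addition law: u' = (u − v)/(1 − uv/c²), taking u = β_B and v = β_A.
u' = (0.396 − 0.874) / (1 − (0.874)(0.396)) = -0.4780/0.6539 = -0.7310.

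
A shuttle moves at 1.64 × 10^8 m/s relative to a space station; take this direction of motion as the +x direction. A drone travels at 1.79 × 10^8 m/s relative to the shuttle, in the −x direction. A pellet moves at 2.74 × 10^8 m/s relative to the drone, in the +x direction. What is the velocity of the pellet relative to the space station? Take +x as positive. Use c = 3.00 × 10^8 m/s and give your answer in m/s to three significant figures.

+2.70 × 10^8 m/s

Apply u = (u' + v)/(1 + u'v/c²) successively, working outward toward the space station.
(Dividing each given speed by c = 3.00 × 10^8 m/s to work in units of c.)
Start: velocity of the shuttle relative to the space station = 0.5467c.
Compose with the drone (u' = -0.597 in the shuttle frame): u_1 = (-0.597 + 0.547) / (1 + (-0.597)·0.547) = -0.0500/0.6738 = -0.0742.
Compose with the pellet (u' = 0.913 in the drone frame): u_2 = (0.913 + (-0.074)) / (1 + 0.913·(-0.074)) = 0.8391/0.9322 = 0.9001.
So u = 0.9001 × 3.00 × 10^8 m/s.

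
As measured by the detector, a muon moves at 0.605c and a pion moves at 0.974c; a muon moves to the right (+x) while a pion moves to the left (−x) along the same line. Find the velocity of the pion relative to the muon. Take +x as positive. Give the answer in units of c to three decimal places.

-0.994c

β_A = 0.605, β_B = -0.974.
Transform to A's frame with the inverse velocity-addition law: u' = (u − v)/(1 − uv/c²), taking u = β_B and v = β_A.
u' = (-0.974 − 0.605) / (1 − (0.605)(-0.974)) = -1.5790/1.5893 = -0.9935.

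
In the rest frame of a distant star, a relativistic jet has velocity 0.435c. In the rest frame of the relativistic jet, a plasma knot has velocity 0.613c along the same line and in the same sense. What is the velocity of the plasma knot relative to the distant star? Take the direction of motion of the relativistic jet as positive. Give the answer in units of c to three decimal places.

0.827c

With v = 0.435 and u' = 0.613 (in units of c),
u = (u' + v)/(1 + u'v/c²):
u = (0.613 + 0.435) / (1 + 0.613·0.435) = 1.0480/1.2667 = 0.8274
(Galilean addition would give +1.048c, exceeding c.)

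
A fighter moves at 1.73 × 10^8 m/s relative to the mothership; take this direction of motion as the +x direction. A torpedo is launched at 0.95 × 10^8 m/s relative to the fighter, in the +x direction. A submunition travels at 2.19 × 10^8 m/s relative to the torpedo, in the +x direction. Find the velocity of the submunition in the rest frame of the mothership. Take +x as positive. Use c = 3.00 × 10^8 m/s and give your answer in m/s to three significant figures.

2.87 × 10^8 m/s

Apply u = (u' + v)/(1 + u'v/c²) successively, working outward toward the mothership.
(Dividing each given speed by c = 3.00 × 10^8 m/s to work in units of c.)
Start: velocity of the fighter relative to the mothership = 0.5767c.
Compose with the torpedo (u' = 0.317 in the fighter frame): u_1 = (0.317 + 0.577) / (1 + 0.317·0.577) = 0.8933/1.1826 = 0.7554.
Compose with the submunition (u' = 0.730 in the torpedo frame): u_2 = (0.730 + 0.755) / (1 + 0.730·0.755) = 1.4854/1.5514 = 0.9574.
So u = 0.9574 × 3.00 × 10^8 m/s.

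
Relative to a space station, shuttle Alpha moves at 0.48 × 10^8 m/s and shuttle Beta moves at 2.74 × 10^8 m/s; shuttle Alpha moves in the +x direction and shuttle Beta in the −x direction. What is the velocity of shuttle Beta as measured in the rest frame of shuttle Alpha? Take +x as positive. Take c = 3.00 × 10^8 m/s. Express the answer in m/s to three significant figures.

-2.81 × 10^8 m/s

β_A = 0.160, β_B = -0.913 (dividing each by c = 3.00 × 10^8 m/s).
Transform to A's frame with the inverse velocity-addition law: u' = (u − v)/(1 − uv/c²), taking u = β_B and v = β_A.
u' = (-0.913 − 0.160) / (1 − (0.160)(-0.913)) = -1.0733/1.1461 = -0.9365.
u' = -0.9365 × 3.00 × 10^8 m/s.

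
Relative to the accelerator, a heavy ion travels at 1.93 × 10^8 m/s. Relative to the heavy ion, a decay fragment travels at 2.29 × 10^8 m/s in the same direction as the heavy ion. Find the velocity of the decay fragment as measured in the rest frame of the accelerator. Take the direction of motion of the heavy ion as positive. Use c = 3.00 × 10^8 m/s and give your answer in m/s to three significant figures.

In units of c (dividing by 3.00 × 10^8 m/s): v = 0.643, u' = 0.763.
u = (u' + v)/(1 + u'v/c²):
u = (0.763 + 0.643) / (1 + 0.763·0.643) = 1.4067/1.4911 = 0.9434
Converting back: u = 0.9434 × 3.00 × 10^8 m/s.

2.83 × 10^8 m/s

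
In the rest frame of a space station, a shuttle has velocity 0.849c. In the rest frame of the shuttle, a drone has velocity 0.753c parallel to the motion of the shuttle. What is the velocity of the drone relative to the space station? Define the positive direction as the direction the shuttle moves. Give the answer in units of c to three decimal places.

0.977c

With v = 0.849 and u' = 0.753 (in units of c),
u = (u' + v)/(1 + u'v/c²):
u = (0.753 + 0.849) / (1 + 0.753·0.849) = 1.6020/1.6393 = 0.9772
(Galilean addition would give +1.602c, exceeding c.)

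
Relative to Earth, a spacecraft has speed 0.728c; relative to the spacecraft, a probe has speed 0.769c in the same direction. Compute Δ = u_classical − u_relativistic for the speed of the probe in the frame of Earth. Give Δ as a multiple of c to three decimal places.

Δ = 0.537c

Galilean: u_cl = 0.769 + 0.728 = 1.4970.
Relativistic: u_rel = (0.769 + 0.728) / (1 + 0.769·0.728) = 1.4970/1.5598 = 0.9597.
Δ = 1.4970 − 0.9597 = 0.5373.
(The classical prediction exceeds c; the relativistic result does not.)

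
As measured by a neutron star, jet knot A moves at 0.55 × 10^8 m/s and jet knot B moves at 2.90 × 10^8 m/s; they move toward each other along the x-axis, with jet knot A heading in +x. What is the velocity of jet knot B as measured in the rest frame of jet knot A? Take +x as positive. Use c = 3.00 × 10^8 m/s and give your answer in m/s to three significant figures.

β_A = 0.183, β_B = -0.967 (dividing each by c = 3.00 × 10^8 m/s).
Transform to A's frame with the inverse velocity-addition law: u' = (u − v)/(1 − uv/c²), taking u = β_B and v = β_A.
u' = (-0.967 − 0.183) / (1 − (0.183)(-0.967)) = -1.1500/1.1772 = -0.9769.
u' = -0.9769 × 3.00 × 10^8 m/s.

-2.93 × 10^8 m/s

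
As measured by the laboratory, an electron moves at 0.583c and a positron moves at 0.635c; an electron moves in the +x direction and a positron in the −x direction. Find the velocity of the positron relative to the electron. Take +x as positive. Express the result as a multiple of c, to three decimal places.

β_A = 0.583, β_B = -0.635.
Transform to A's frame with the inverse velocity-addition law: u' = (u − v)/(1 − uv/c²), taking u = β_B and v = β_A.
u' = (-0.635 − 0.583) / (1 − (0.583)(-0.635)) = -1.2180/1.3702 = -0.8889.

-0.889c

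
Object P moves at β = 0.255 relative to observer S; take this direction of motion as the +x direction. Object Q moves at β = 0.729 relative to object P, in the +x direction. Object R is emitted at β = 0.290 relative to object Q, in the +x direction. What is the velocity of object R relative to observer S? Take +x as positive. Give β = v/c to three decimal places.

Apply u = (u' + v)/(1 + u'v/c²) successively, working outward toward observer S.
Start: velocity of object P relative to observer S = 0.2550c.
Compose with object Q (u' = 0.729 in object P frame): u_1 = (0.729 + 0.255) / (1 + 0.729·0.255) = 0.9840/1.1859 = 0.8298.
Compose with object R (u' = 0.290 in object Q frame): u_2 = (0.290 + 0.830) / (1 + 0.290·0.830) = 1.1198/1.2406 = 0.9026.

β = 0.903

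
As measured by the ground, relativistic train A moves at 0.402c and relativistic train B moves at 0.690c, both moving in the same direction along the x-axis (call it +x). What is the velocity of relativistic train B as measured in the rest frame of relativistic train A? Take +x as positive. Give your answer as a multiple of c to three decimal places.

β_A = 0.402, β_B = 0.690.
Transform to A's frame with the inverse velocity-addition law: u' = (u − v)/(1 − uv/c²), taking u = β_B and v = β_A.
u' = (0.690 − 0.402) / (1 − (0.402)(0.690)) = 0.2880/0.7226 = 0.3985.

+0.399c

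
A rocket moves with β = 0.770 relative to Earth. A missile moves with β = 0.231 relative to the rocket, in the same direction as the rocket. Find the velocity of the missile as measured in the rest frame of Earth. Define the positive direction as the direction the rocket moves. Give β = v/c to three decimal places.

With v = 0.770 and u' = 0.231 (in units of c),
u = (u' + v)/(1 + u'v/c²):
u = (0.231 + 0.770) / (1 + 0.231·0.770) = 1.0010/1.1779 = 0.8498

β = 0.850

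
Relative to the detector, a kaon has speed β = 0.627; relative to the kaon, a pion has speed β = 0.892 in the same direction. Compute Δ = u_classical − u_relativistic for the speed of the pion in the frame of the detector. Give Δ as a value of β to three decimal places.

Galilean: u_cl = 0.892 + 0.627 = 1.5190.
Relativistic: u_rel = (0.892 + 0.627) / (1 + 0.892·0.627) = 1.5190/1.5593 = 0.9742.
Δ = 1.5190 − 0.9742 = 0.5448.
(The classical prediction exceeds c; the relativistic result does not.)

Δ = 0.545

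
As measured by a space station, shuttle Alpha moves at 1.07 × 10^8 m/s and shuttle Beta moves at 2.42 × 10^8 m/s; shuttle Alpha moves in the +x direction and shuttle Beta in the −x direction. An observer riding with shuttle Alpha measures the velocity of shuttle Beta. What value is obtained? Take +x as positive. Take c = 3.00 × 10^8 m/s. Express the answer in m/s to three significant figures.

β_A = 0.357, β_B = -0.807 (dividing each by c = 3.00 × 10^8 m/s).
Transform to A's frame with the inverse velocity-addition law: u' = (u − v)/(1 − uv/c²), taking u = β_B and v = β_A.
u' = (-0.807 − 0.357) / (1 − (0.357)(-0.807)) = -1.1633/1.2877 = -0.9034.
u' = -0.9034 × 3.00 × 10^8 m/s.

-2.71 × 10^8 m/s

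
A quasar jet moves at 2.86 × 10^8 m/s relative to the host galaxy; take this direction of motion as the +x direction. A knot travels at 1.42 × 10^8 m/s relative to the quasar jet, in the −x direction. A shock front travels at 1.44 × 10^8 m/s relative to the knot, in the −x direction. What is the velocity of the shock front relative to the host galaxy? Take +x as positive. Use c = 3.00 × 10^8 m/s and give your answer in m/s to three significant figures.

Apply u = (u' + v)/(1 + u'v/c²) successively, working outward toward the host galaxy.
(Dividing each given speed by c = 3.00 × 10^8 m/s to work in units of c.)
Start: velocity of the quasar jet relative to the host galaxy = 0.9533c.
Compose with the knot (u' = -0.473 in the quasar jet frame): u_1 = (-0.473 + 0.953) / (1 + (-0.473)·0.953) = 0.4800/0.5488 = 0.8747.
Compose with the shock front (u' = -0.480 in the knot frame): u_2 = (-0.480 + 0.875) / (1 + (-0.480)·0.875) = 0.3947/0.5801 = 0.6804.
So u = 0.6804 × 3.00 × 10^8 m/s.

+2.04 × 10^8 m/s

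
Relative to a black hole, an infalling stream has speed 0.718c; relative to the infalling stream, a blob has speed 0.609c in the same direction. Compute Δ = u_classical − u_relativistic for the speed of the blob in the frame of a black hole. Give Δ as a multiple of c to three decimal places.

Galilean: u_cl = 0.609 + 0.718 = 1.3270.
Relativistic: u_rel = (0.609 + 0.718) / (1 + 0.609·0.718) = 1.3270/1.4373 = 0.9233.
Δ = 1.3270 − 0.9233 = 0.4037.
(The classical prediction exceeds c; the relativistic result does not.)

Δ = 0.404c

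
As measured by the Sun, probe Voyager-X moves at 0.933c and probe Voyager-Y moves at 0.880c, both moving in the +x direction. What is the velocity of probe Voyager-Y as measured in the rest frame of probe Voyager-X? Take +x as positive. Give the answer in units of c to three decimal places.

β_A = 0.933, β_B = 0.880.
Transform to A's frame with the inverse velocity-addition law: u' = (u − v)/(1 − uv/c²), taking u = β_B and v = β_A.
u' = (0.880 − 0.933) / (1 − (0.933)(0.880)) = -0.0530/0.1790 = -0.2962.

-0.296c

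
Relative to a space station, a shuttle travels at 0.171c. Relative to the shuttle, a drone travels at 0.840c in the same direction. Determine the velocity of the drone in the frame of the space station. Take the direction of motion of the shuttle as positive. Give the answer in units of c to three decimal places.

With v = 0.171 and u' = 0.840 (in units of c),
u = (u' + v)/(1 + u'v/c²):
u = (0.840 + 0.171) / (1 + 0.840·0.171) = 1.0110/1.1436 = 0.8840
(Galilean addition would give +1.011c, exceeding c.)

0.884c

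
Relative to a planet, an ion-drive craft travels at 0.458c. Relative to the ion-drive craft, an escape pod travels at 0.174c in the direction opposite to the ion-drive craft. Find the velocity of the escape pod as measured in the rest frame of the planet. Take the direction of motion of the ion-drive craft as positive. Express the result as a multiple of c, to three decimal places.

+0.309c

With v = 0.458 and u' = -0.174 (in units of c),
u = (u' + v)/(1 + u'v/c²):
u = (-0.174 + 0.458) / (1 + (-0.174)·0.458) = 0.2840/0.9203 = 0.3086
(Galilean addition would give +0.284c.)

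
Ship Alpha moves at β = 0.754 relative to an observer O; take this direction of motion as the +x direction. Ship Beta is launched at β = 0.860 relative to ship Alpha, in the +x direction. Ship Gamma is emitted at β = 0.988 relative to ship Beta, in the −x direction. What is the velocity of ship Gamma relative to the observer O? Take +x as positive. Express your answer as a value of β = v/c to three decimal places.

Apply u = (u' + v)/(1 + u'v/c²) successively, working outward toward the observer O.
Start: velocity of ship Alpha relative to the observer O = 0.7540c.
Compose with ship Beta (u' = 0.860 in ship Alpha frame): u_1 = (0.860 + 0.754) / (1 + 0.860·0.754) = 1.6140/1.6484 = 0.9791.
Compose with ship Gamma (u' = -0.988 in ship Beta frame): u_2 = (-0.988 + 0.979) / (1 + (-0.988)·0.979) = -0.0089/0.0326 = -0.2724.

β = -0.272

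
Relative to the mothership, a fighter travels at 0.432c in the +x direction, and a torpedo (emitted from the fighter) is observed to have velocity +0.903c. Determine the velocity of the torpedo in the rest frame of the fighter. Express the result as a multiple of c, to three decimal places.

Invert the composition law: u' = (u − v)/(1 − uv/c²).
u' = (0.903 − 0.432) / (1 − (0.903)(0.432)) = 0.4710/0.6099 = 0.7723.

+0.772c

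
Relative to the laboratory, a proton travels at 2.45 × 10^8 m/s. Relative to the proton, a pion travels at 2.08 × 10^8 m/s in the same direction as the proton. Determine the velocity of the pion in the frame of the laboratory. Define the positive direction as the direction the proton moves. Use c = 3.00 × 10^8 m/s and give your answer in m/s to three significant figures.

In units of c (dividing by 3.00 × 10^8 m/s): v = 0.817, u' = 0.693.
u = (u' + v)/(1 + u'v/c²):
u = (0.693 + 0.817) / (1 + 0.693·0.817) = 1.5100/1.5662 = 0.9641
Converting back: u = 0.9641 × 3.00 × 10^8 m/s.

2.89 × 10^8 m/s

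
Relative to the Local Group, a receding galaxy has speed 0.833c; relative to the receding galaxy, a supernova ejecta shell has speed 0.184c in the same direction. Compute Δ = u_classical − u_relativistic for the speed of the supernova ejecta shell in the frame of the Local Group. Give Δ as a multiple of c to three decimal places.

Galilean: u_cl = 0.184 + 0.833 = 1.0170.
Relativistic: u_rel = (0.184 + 0.833) / (1 + 0.184·0.833) = 1.0170/1.1533 = 0.8818.
Δ = 1.0170 − 0.8818 = 0.1352.
(The classical prediction exceeds c; the relativistic result does not.)

Δ = 0.135c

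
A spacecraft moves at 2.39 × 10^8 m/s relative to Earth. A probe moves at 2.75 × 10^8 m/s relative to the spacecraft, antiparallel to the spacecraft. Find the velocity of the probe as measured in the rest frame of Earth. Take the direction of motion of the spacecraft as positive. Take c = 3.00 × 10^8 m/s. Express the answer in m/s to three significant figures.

In units of c (dividing by 3.00 × 10^8 m/s): v = 0.797, u' = -0.917.
u = (u' + v)/(1 + u'v/c²):
u = (-0.917 + 0.797) / (1 + (-0.917)·0.797) = -0.1200/0.2697 = -0.4449
(Galilean addition would give -0.120c.)
Converting back: u = -0.4449 × 3.00 × 10^8 m/s.

-1.33 × 10^8 m/s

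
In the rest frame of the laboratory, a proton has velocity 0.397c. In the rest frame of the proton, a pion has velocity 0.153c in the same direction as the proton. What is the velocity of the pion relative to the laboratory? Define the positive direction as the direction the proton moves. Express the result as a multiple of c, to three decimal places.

0.519c

With v = 0.397 and u' = 0.153 (in units of c),
u = (u' + v)/(1 + u'v/c²):
u = (0.153 + 0.397) / (1 + 0.153·0.397) = 0.5500/1.0607 = 0.5185
(Galilean addition would give +0.550c.)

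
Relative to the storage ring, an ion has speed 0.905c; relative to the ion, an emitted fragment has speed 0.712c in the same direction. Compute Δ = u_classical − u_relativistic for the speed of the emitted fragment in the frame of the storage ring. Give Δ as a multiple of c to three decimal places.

Galilean: u_cl = 0.712 + 0.905 = 1.6170.
Relativistic: u_rel = (0.712 + 0.905) / (1 + 0.712·0.905) = 1.6170/1.6444 = 0.9834.
Δ = 1.6170 − 0.9834 = 0.6336.
(The classical prediction exceeds c; the relativistic result does not.)

Δ = 0.634c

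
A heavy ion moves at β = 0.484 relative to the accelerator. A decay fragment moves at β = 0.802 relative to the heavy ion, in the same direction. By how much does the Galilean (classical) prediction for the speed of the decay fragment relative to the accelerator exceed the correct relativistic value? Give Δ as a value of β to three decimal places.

Δ = 0.360

Galilean: u_cl = 0.802 + 0.484 = 1.2860.
Relativistic: u_rel = (0.802 + 0.484) / (1 + 0.802·0.484) = 1.2860/1.3882 = 0.9264.
Δ = 1.2860 − 0.9264 = 0.3596.
(The classical prediction exceeds c; the relativistic result does not.)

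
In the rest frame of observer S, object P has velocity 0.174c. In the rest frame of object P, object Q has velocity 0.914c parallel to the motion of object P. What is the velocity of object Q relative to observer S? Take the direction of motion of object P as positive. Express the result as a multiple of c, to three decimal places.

0.939c

With v = 0.174 and u' = 0.914 (in units of c),
u = (u' + v)/(1 + u'v/c²):
u = (0.914 + 0.174) / (1 + 0.914·0.174) = 1.0880/1.1590 = 0.9387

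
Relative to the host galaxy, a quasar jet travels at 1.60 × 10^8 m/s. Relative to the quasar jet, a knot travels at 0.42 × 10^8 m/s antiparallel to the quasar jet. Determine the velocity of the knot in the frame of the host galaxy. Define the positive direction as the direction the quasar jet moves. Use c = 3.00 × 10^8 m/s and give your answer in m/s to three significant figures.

+1.28 × 10^8 m/s

In units of c (dividing by 3.00 × 10^8 m/s): v = 0.533, u' = -0.140.
u = (u' + v)/(1 + u'v/c²):
u = (-0.140 + 0.533) / (1 + (-0.140)·0.533) = 0.3933/0.9253 = 0.4251
(Galilean addition would give +0.393c.)
Converting back: u = 0.4251 × 3.00 × 10^8 m/s.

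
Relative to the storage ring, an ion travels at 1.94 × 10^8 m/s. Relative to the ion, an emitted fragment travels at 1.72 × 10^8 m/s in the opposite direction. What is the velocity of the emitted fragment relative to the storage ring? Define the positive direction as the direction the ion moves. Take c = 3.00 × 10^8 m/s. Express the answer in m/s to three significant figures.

In units of c (dividing by 3.00 × 10^8 m/s): v = 0.647, u' = -0.573.
u = (u' + v)/(1 + u'v/c²):
u = (-0.573 + 0.647) / (1 + (-0.573)·0.647) = 0.0733/0.6292 = 0.1165
Converting back: u = 0.1165 × 3.00 × 10^8 m/s.

+3.50 × 10^7 m/s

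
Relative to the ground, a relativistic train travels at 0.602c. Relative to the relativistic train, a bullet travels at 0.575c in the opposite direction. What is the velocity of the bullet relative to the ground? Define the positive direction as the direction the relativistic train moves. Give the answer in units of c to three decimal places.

+0.041c

With v = 0.602 and u' = -0.575 (in units of c),
u = (u' + v)/(1 + u'v/c²):
u = (-0.575 + 0.602) / (1 + (-0.575)·0.602) = 0.0270/0.6539 = 0.0413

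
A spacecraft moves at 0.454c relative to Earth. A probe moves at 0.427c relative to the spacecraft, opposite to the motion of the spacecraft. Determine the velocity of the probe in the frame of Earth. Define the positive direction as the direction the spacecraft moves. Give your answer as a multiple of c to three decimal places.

+0.033c

With v = 0.454 and u' = -0.427 (in units of c),
u = (u' + v)/(1 + u'v/c²):
u = (-0.427 + 0.454) / (1 + (-0.427)·0.454) = 0.0270/0.8061 = 0.0335
(Galilean addition would give +0.027c.)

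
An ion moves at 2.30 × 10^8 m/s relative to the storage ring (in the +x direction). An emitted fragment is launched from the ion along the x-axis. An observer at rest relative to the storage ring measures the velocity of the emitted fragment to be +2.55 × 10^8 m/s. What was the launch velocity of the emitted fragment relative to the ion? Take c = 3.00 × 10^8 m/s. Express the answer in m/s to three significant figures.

+7.18 × 10^7 m/s

v = 0.767c, u = 0.850c.
Invert the composition law: u' = (u − v)/(1 − uv/c²).
u' = (0.850 − 0.767) / (1 − (0.850)(0.767)) = 0.0833/0.3483 = 0.2392.
u' = 0.2392 × 3.00 × 10^8 m/s.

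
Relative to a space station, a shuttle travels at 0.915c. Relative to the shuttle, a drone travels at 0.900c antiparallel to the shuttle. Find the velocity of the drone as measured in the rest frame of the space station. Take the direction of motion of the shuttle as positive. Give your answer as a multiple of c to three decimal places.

+0.085c

With v = 0.915 and u' = -0.900 (in units of c),
u = (u' + v)/(1 + u'v/c²):
u = (-0.900 + 0.915) / (1 + (-0.900)·0.915) = 0.0150/0.1765 = 0.0850
(Galilean addition would give +0.015c.)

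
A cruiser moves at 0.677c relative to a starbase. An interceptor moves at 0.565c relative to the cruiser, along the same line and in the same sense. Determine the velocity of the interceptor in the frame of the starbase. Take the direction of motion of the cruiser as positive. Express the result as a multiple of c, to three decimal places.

0.898c

With v = 0.677 and u' = 0.565 (in units of c),
u = (u' + v)/(1 + u'v/c²):
u = (0.565 + 0.677) / (1 + 0.565·0.677) = 1.2420/1.3825 = 0.8984
(Galilean addition would give +1.242c, exceeding c.)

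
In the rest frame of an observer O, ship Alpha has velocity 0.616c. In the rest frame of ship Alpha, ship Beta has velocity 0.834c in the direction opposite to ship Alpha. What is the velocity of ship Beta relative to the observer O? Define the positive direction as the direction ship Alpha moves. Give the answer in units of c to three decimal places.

With v = 0.616 and u' = -0.834 (in units of c),
u = (u' + v)/(1 + u'v/c²):
u = (-0.834 + 0.616) / (1 + (-0.834)·0.616) = -0.2180/0.4863 = -0.4483
(Galilean addition would give -0.218c.)

-0.448c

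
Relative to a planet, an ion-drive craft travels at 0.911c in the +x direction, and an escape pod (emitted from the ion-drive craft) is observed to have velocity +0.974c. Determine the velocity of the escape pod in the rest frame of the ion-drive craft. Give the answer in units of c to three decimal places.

Invert the composition law: u' = (u − v)/(1 − uv/c²).
u' = (0.974 − 0.911) / (1 − (0.974)(0.911)) = 0.0630/0.1127 = 0.5591.

+0.559c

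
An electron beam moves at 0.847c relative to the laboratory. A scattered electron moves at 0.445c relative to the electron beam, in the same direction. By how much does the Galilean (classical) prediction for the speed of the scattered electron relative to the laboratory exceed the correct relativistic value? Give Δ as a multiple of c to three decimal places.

Δ = 0.354c

Galilean: u_cl = 0.445 + 0.847 = 1.2920.
Relativistic: u_rel = (0.445 + 0.847) / (1 + 0.445·0.847) = 1.2920/1.3769 = 0.9383.
Δ = 1.2920 − 0.9383 = 0.3537.
(The classical prediction exceeds c; the relativistic result does not.)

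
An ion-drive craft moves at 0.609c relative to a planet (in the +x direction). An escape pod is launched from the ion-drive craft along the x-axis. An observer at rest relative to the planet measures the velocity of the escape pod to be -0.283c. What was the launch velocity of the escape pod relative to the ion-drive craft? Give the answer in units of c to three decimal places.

Invert the composition law: u' = (u − v)/(1 − uv/c²).
u' = (-0.283 − 0.609) / (1 − (-0.283)(0.609)) = -0.8920/1.1723 = -0.7609.

-0.761c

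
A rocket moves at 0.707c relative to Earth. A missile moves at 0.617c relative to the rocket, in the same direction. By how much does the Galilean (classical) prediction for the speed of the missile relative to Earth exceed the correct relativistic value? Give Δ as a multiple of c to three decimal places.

Galilean: u_cl = 0.617 + 0.707 = 1.3240.
Relativistic: u_rel = (0.617 + 0.707) / (1 + 0.617·0.707) = 1.3240/1.4362 = 0.9219.
Δ = 1.3240 − 0.9219 = 0.4021.
(The classical prediction exceeds c; the relativistic result does not.)

Δ = 0.402c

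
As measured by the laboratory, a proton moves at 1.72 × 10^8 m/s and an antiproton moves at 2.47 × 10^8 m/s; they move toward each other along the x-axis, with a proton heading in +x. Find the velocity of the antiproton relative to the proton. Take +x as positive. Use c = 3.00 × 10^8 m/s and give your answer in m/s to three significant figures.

-2.85 × 10^8 m/s

β_A = 0.573, β_B = -0.823 (dividing each by c = 3.00 × 10^8 m/s).
Transform to A's frame with the inverse velocity-addition law: u' = (u − v)/(1 − uv/c²), taking u = β_B and v = β_A.
u' = (-0.823 − 0.573) / (1 − (0.573)(-0.823)) = -1.3967/1.4720 = -0.9488.
u' = -0.9488 × 3.00 × 10^8 m/s.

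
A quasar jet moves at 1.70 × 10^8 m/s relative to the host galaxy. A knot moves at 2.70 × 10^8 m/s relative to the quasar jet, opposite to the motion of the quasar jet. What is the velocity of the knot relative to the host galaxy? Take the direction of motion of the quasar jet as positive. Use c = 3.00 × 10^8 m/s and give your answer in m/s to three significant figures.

In units of c (dividing by 3.00 × 10^8 m/s): v = 0.567, u' = -0.900.
u = (u' + v)/(1 + u'v/c²):
u = (-0.900 + 0.567) / (1 + (-0.900)·0.567) = -0.3333/0.4900 = -0.6803
(Galilean addition would give -0.333c.)
Converting back: u = -0.6803 × 3.00 × 10^8 m/s.

-2.04 × 10^8 m/s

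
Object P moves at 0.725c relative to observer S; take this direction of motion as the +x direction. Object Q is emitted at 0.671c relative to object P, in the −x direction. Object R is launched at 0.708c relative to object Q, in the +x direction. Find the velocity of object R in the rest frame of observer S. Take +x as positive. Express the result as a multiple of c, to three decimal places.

+0.757c

Apply u = (u' + v)/(1 + u'v/c²) successively, working outward toward observer S.
Start: velocity of object P relative to observer S = 0.7250c.
Compose with object Q (u' = -0.671 in object P frame): u_1 = (-0.671 + 0.725) / (1 + (-0.671)·0.725) = 0.0540/0.5135 = 0.1052.
Compose with object R (u' = 0.708 in object Q frame): u_2 = (0.708 + 0.105) / (1 + 0.708·0.105) = 0.8132/1.0745 = 0.7568.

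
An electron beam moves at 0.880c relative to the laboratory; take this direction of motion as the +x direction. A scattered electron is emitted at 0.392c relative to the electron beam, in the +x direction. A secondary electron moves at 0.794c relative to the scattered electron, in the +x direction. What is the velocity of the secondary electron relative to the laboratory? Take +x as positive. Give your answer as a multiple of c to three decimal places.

0.994c

Apply u = (u' + v)/(1 + u'v/c²) successively, working outward toward the laboratory.
Start: velocity of the electron beam relative to the laboratory = 0.8800c.
Compose with the scattered electron (u' = 0.392 in the electron beam frame): u_1 = (0.392 + 0.880) / (1 + 0.392·0.880) = 1.2720/1.3450 = 0.9458.
Compose with the secondary electron (u' = 0.794 in the scattered electron frame): u_2 = (0.794 + 0.946) / (1 + 0.794·0.946) = 1.7398/1.7509 = 0.9936.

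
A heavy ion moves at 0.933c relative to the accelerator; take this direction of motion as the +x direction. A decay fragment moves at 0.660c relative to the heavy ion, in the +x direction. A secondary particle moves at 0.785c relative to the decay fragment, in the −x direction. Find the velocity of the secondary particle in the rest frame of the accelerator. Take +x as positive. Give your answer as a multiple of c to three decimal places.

+0.889c

Apply u = (u' + v)/(1 + u'v/c²) successively, working outward toward the accelerator.
Start: velocity of the heavy ion relative to the accelerator = 0.9330c.
Compose with the decay fragment (u' = 0.660 in the heavy ion frame): u_1 = (0.660 + 0.933) / (1 + 0.660·0.933) = 1.5930/1.6158 = 0.9859.
Compose with the secondary particle (u' = -0.785 in the decay fragment frame): u_2 = (-0.785 + 0.986) / (1 + (-0.785)·0.986) = 0.2009/0.2261 = 0.8887.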